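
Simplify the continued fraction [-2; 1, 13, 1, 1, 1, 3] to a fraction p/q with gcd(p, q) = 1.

a_0 = -2: -2/1
a_1 = 1: -1/1
a_2 = 13: -15/14
a_3 = 1: -16/15
a_4 = 1: -31/29
a_5 = 1: -47/44
a_6 = 3: -172/161

-172/161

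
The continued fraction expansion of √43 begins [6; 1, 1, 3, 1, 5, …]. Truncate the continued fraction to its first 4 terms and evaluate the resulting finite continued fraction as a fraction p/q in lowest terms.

46/7

Start with 3.
1 + 1/(3/1) = 1 + 1/3 = 4/3
1 + 1/(4/3) = 1 + 3/4 = 7/4
6 + 1/(7/4) = 6 + 4/7 = 46/7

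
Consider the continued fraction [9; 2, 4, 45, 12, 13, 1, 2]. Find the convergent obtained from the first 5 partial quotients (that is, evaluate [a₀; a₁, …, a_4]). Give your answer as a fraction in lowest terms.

46213/4893

a_0 = 9: 9/1
a_1 = 2: 19/2
a_2 = 4: 85/9
a_3 = 45: 3844/407
a_4 = 12: 46213/4893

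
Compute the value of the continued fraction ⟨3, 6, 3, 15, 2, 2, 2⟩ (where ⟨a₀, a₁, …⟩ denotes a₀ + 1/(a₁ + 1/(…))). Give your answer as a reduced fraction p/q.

11328/3587

a_0 = 3: 3/1
a_1 = 6: 19/6
a_2 = 3: 60/19
a_3 = 15: 919/291
a_4 = 2: 1898/601
a_5 = 2: 4715/1493
a_6 = 2: 11328/3587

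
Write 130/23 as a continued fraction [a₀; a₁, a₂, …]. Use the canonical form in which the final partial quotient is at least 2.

[5; 1, 1, 1, 7]

⌊130/23⌋ = 5, remainder 15
⌊23/15⌋ = 1, remainder 8
⌊15/8⌋ = 1, remainder 7
⌊8/7⌋ = 1, remainder 1
⌊7/1⌋ = 7, remainder 0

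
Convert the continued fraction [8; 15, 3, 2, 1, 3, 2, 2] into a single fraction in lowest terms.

25293/3136

Start with 2.
2 + 1/(2/1) = 2 + 1/2 = 5/2
3 + 1/(5/2) = 3 + 2/5 = 17/5
1 + 1/(17/5) = 1 + 5/17 = 22/17
2 + 1/(22/17) = 2 + 17/22 = 61/22
3 + 1/(61/22) = 3 + 22/61 = 205/61
15 + 1/(205/61) = 15 + 61/205 = 3136/205
8 + 1/(3136/205) = 8 + 205/3136 = 25293/3136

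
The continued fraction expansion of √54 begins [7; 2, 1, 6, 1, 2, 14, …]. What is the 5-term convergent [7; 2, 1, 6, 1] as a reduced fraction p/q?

Compute successive convergents:
a_0 = 7: 7/1
a_1 = 2: 15/2
a_2 = 1: 22/3
a_3 = 6: 147/20
a_4 = 1: 169/23

169/23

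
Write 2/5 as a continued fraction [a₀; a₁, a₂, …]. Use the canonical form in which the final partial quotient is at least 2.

[0; 2, 2]

2 ÷ 5 → quotient 0, remainder 2
5 ÷ 2 → quotient 2, remainder 1
2 ÷ 1 → quotient 2, remainder 0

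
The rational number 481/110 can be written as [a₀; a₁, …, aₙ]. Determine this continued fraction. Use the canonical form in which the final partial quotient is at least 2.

481 ÷ 110 → quotient 4, remainder 41
110 ÷ 41 → quotient 2, remainder 28
41 ÷ 28 → quotient 1, remainder 13
28 ÷ 13 → quotient 2, remainder 2
13 ÷ 2 → quotient 6, remainder 1
2 ÷ 1 → quotient 2, remainder 0

[4; 2, 1, 2, 6, 2]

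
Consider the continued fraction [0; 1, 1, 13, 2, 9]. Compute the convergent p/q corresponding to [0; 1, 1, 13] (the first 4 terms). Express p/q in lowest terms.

a_0 = 0: 0/1
a_1 = 1: 1/1
a_2 = 1: 1/2
a_3 = 13: 14/27

14/27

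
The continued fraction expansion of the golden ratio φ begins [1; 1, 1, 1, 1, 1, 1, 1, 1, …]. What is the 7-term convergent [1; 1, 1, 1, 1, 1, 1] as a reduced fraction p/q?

Work from the innermost term outward:
Start with 1.
1 + 1/(1/1) = 1 + 1/1 = 2/1
1 + 1/(2/1) = 1 + 1/2 = 3/2
1 + 1/(3/2) = 1 + 2/3 = 5/3
1 + 1/(5/3) = 1 + 3/5 = 8/5
1 + 1/(8/5) = 1 + 5/8 = 13/8
1 + 1/(13/8) = 1 + 8/13 = 21/13

21/13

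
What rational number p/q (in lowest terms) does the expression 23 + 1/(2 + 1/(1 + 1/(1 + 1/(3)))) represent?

421/18

a_0 = 23: 23/1
a_1 = 2: 47/2
a_2 = 1: 70/3
a_3 = 1: 117/5
a_4 = 3: 421/18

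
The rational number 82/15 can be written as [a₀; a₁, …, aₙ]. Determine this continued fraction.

[5; 2, 7]

Run the Euclidean algorithm, recording each quotient:
82 ÷ 15 → quotient 5, remainder 7
15 ÷ 7 → quotient 2, remainder 1
7 ÷ 1 → quotient 7, remainder 0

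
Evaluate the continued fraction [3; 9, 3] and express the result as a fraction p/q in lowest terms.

Start with 3.
9 + 1/(3/1) = 9 + 1/3 = 28/3
3 + 1/(28/3) = 3 + 3/28 = 87/28

87/28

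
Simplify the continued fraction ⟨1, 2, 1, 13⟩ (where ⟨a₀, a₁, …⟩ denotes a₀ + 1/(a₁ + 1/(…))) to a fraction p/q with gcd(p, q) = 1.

55/41

a_0 = 1: 1/1
a_1 = 2: 3/2
a_2 = 1: 4/3
a_3 = 13: 55/41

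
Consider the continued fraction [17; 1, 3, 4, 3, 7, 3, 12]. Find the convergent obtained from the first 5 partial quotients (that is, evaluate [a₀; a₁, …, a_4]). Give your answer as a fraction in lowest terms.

977/55

Start with 3.
4 + 1/(3/1) = 4 + 1/3 = 13/3
3 + 1/(13/3) = 3 + 3/13 = 42/13
1 + 1/(42/13) = 1 + 13/42 = 55/42
17 + 1/(55/42) = 17 + 42/55 = 977/55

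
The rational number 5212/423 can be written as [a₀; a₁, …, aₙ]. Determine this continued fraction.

5212 ÷ 423 → quotient 12, remainder 136
423 ÷ 136 → quotient 3, remainder 15
136 ÷ 15 → quotient 9, remainder 1
15 ÷ 1 → quotient 15, remainder 0

[12; 3, 9, 15]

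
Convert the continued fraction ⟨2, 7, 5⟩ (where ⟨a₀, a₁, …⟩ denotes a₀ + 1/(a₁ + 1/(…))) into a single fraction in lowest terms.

a_0 = 2: 2/1
a_1 = 7: 15/7
a_2 = 5: 77/36

77/36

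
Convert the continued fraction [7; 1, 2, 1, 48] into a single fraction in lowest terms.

1511/195

Compute successive convergents:
a_0 = 7: 7/1
a_1 = 1: 8/1
a_2 = 2: 23/3
a_3 = 1: 31/4
a_4 = 48: 1511/195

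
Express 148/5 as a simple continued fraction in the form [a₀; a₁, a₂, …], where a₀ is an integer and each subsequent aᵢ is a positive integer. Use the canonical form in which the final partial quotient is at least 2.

⌊148/5⌋ = 29, remainder 3
⌊5/3⌋ = 1, remainder 2
⌊3/2⌋ = 1, remainder 1
⌊2/1⌋ = 2, remainder 0

[29; 1, 1, 2]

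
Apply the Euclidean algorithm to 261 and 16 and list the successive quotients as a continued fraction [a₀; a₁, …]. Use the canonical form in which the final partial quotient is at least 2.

261 = 16·16 + 5, so a_0 = 16
16 = 3·5 + 1, so a_1 = 3
5 = 5·1 + 0, so a_2 = 5

[16; 3, 5]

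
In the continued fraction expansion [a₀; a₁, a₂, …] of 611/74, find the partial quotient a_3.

8

611 ÷ 74 → quotient 8, remainder 19
74 ÷ 19 → quotient 3, remainder 17
19 ÷ 17 → quotient 1, remainder 2
17 ÷ 2 → quotient 8, remainder 1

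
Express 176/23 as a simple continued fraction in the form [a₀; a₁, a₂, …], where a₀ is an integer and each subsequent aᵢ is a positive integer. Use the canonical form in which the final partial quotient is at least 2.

[7; 1, 1, 1, 7]

176 = 7·23 + 15, so a_0 = 7
23 = 1·15 + 8, so a_1 = 1
15 = 1·8 + 7, so a_2 = 1
8 = 1·7 + 1, so a_3 = 1
7 = 7·1 + 0, so a_4 = 7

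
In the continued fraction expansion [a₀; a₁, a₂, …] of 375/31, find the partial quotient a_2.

3

375 ÷ 31 → quotient 12, remainder 3
31 ÷ 3 → quotient 10, remainder 1
3 ÷ 1 → quotient 3, remainder 0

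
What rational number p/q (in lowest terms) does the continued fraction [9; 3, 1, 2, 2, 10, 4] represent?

Start with 4.
10 + 1/(4/1) = 10 + 1/4 = 41/4
2 + 1/(41/4) = 2 + 4/41 = 86/41
2 + 1/(86/41) = 2 + 41/86 = 213/86
1 + 1/(213/86) = 1 + 86/213 = 299/213
3 + 1/(299/213) = 3 + 213/299 = 1110/299
9 + 1/(1110/299) = 9 + 299/1110 = 10289/1110

10289/1110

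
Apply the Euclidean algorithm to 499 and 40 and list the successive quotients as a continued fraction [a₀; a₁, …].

[12; 2, 9, 2]

Repeatedly divide and take the remainder:
499 ÷ 40 → quotient 12, remainder 19
40 ÷ 19 → quotient 2, remainder 2
19 ÷ 2 → quotient 9, remainder 1
2 ÷ 1 → quotient 2, remainder 0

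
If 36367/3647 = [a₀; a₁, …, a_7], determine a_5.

36367 ÷ 3647 → quotient 9, remainder 3544
3647 ÷ 3544 → quotient 1, remainder 103
3544 ÷ 103 → quotient 34, remainder 42
103 ÷ 42 → quotient 2, remainder 19
42 ÷ 19 → quotient 2, remainder 4
19 ÷ 4 → quotient 4, remainder 3

4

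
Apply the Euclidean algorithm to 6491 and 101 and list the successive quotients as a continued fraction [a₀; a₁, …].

[64; 3, 1, 2, 1, 6]

Apply division with remainder until the remainder is 0:
⌊6491/101⌋ = 64, remainder 27
⌊101/27⌋ = 3, remainder 20
⌊27/20⌋ = 1, remainder 7
⌊20/7⌋ = 2, remainder 6
⌊7/6⌋ = 1, remainder 1
⌊6/1⌋ = 6, remainder 0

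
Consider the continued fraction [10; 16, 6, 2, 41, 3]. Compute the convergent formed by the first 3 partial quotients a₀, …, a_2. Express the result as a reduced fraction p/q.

976/97

Start with 6.
16 + 1/(6/1) = 16 + 1/6 = 97/6
10 + 1/(97/6) = 10 + 6/97 = 976/97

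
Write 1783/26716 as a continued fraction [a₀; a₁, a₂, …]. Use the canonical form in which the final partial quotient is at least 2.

[0; 14, 1, 60, 2, 14]

Apply division with remainder until the remainder is 0:
1783 ÷ 26716 → quotient 0, remainder 1783
26716 ÷ 1783 → quotient 14, remainder 1754
1783 ÷ 1754 → quotient 1, remainder 29
1754 ÷ 29 → quotient 60, remainder 14
29 ÷ 14 → quotient 2, remainder 1
14 ÷ 1 → quotient 14, remainder 0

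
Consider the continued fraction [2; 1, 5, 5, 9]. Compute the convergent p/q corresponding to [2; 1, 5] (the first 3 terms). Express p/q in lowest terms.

17/6

a_0 = 2: 2/1
a_1 = 1: 3/1
a_2 = 5: 17/6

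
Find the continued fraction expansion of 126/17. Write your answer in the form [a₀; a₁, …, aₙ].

Run the Euclidean algorithm, recording each quotient:
126 = 7·17 + 7, so a_0 = 7
17 = 2·7 + 3, so a_1 = 2
7 = 2·3 + 1, so a_2 = 2
3 = 3·1 + 0, so a_3 = 3

[7; 2, 2, 3]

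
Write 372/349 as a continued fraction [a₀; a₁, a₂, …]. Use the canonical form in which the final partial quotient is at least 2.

[1; 15, 5, 1, 3]

⌊372/349⌋ = 1, remainder 23
⌊349/23⌋ = 15, remainder 4
⌊23/4⌋ = 5, remainder 3
⌊4/3⌋ = 1, remainder 1
⌊3/1⌋ = 3, remainder 0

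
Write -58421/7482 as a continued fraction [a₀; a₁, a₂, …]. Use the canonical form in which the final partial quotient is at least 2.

-58421 = -8·7482 + 1435, so a_0 = -8
7482 = 5·1435 + 307, so a_1 = 5
1435 = 4·307 + 207, so a_2 = 4
307 = 1·207 + 100, so a_3 = 1
207 = 2·100 + 7, so a_4 = 2
100 = 14·7 + 2, so a_5 = 14
7 = 3·2 + 1, so a_6 = 3
2 = 2·1 + 0, so a_7 = 2

[-8; 5, 4, 1, 2, 14, 3, 2]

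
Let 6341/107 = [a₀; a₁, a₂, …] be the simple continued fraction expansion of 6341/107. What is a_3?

4

6341 = 59·107 + 28, so a_0 = 59
107 = 3·28 + 23, so a_1 = 3
28 = 1·23 + 5, so a_2 = 1
23 = 4·5 + 3, so a_3 = 4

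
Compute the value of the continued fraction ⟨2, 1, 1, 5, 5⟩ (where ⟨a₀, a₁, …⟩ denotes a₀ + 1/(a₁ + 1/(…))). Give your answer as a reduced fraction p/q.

a_0 = 2: 2/1
a_1 = 1: 3/1
a_2 = 1: 5/2
a_3 = 5: 28/11
a_4 = 5: 145/57

145/57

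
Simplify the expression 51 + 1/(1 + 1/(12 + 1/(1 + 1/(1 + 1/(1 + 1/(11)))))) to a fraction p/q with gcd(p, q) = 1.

a_0 = 51: 51/1
a_1 = 1: 52/1
a_2 = 12: 675/13
a_3 = 1: 727/14
a_4 = 1: 1402/27
a_5 = 1: 2129/41
a_6 = 11: 24821/478

24821/478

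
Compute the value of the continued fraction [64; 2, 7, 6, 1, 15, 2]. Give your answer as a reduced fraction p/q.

225700/3501

Start with 2.
15 + 1/(2/1) = 15 + 1/2 = 31/2
1 + 1/(31/2) = 1 + 2/31 = 33/31
6 + 1/(33/31) = 6 + 31/33 = 229/33
7 + 1/(229/33) = 7 + 33/229 = 1636/229
2 + 1/(1636/229) = 2 + 229/1636 = 3501/1636
64 + 1/(3501/1636) = 64 + 1636/3501 = 225700/3501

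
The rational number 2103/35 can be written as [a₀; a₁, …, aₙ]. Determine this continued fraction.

[60; 11, 1, 2]

2103 = 60·35 + 3, so a_0 = 60
35 = 11·3 + 2, so a_1 = 11
3 = 1·2 + 1, so a_2 = 1
2 = 2·1 + 0, so a_3 = 2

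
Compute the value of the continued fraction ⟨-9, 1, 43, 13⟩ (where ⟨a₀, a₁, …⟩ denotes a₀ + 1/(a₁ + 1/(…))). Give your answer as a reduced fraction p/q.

Starting at the tail and folding back:
Start with 13.
43 + 1/(13/1) = 43 + 1/13 = 560/13
1 + 1/(560/13) = 1 + 13/560 = 573/560
-9 + 1/(573/560) = -9 + 560/573 = -4597/573

-4597/573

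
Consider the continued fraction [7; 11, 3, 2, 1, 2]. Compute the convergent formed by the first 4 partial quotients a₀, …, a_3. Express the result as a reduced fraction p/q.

560/79

Start with 2.
3 + 1/(2/1) = 3 + 1/2 = 7/2
11 + 1/(7/2) = 11 + 2/7 = 79/7
7 + 1/(79/7) = 7 + 7/79 = 560/79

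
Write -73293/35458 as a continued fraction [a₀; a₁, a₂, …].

[-3; 1, 13, 1, 11, 15, 6, 2]

⌊-73293/35458⌋ = -3, remainder 33081
⌊35458/33081⌋ = 1, remainder 2377
⌊33081/2377⌋ = 13, remainder 2180
⌊2377/2180⌋ = 1, remainder 197
⌊2180/197⌋ = 11, remainder 13
⌊197/13⌋ = 15, remainder 2
⌊13/2⌋ = 6, remainder 1
⌊2/1⌋ = 2, remainder 0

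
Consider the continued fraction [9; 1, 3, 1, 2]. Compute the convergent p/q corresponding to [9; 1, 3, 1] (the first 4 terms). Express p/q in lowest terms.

49/5

a_0 = 9: 9/1
a_1 = 1: 10/1
a_2 = 3: 39/4
a_3 = 1: 49/5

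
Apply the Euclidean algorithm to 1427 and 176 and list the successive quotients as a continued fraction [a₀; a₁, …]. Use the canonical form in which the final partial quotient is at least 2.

[8; 9, 3, 1, 4]

1427 ÷ 176 → quotient 8, remainder 19
176 ÷ 19 → quotient 9, remainder 5
19 ÷ 5 → quotient 3, remainder 4
5 ÷ 4 → quotient 1, remainder 1
4 ÷ 1 → quotient 4, remainder 0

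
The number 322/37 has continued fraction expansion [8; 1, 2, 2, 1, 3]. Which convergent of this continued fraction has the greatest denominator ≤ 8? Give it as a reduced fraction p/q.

61/7

a_0 = 8: 8/1  (≤ bound)
a_1 = 1: 9/1  (≤ bound)
a_2 = 2: 26/3  (≤ bound)
a_3 = 2: 61/7  (≤ bound)
a_4 = 1: 87/10  (> 8, stop)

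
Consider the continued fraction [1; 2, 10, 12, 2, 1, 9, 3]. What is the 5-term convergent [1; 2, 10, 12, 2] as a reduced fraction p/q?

Compute successive convergents:
a_0 = 1: 1/1
a_1 = 2: 3/2
a_2 = 10: 31/21
a_3 = 12: 375/254
a_4 = 2: 781/529

781/529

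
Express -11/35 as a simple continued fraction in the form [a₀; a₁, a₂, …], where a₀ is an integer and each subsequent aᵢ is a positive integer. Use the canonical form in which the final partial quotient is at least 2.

[-1; 1, 2, 5, 2]

⌊-11/35⌋ = -1, remainder 24
⌊35/24⌋ = 1, remainder 11
⌊24/11⌋ = 2, remainder 2
⌊11/2⌋ = 5, remainder 1
⌊2/1⌋ = 2, remainder 0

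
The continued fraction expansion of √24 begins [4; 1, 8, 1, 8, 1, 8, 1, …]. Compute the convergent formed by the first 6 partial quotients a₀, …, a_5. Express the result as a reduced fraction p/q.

485/99

a_0 = 4: 4/1
a_1 = 1: 5/1
a_2 = 8: 44/9
a_3 = 1: 49/10
a_4 = 8: 436/89
a_5 = 1: 485/99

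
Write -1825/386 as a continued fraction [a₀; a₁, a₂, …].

-1825 = -5·386 + 105, so a_0 = -5
386 = 3·105 + 71, so a_1 = 3
105 = 1·71 + 34, so a_2 = 1
71 = 2·34 + 3, so a_3 = 2
34 = 11·3 + 1, so a_4 = 11
3 = 3·1 + 0, so a_5 = 3

[-5; 3, 1, 2, 11, 3]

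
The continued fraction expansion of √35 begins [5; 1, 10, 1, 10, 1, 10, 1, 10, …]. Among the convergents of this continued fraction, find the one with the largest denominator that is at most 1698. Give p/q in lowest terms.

List convergents until the denominator exceeds the bound:
a_0 = 5: 5/1  (≤ bound)
a_1 = 1: 6/1  (≤ bound)
a_2 = 10: 65/11  (≤ bound)
a_3 = 1: 71/12  (≤ bound)
a_4 = 10: 775/131  (≤ bound)
a_5 = 1: 846/143  (≤ bound)
a_6 = 10: 9235/1561  (≤ bound)
a_7 = 1: 10081/1704  (> 1698, stop)

9235/1561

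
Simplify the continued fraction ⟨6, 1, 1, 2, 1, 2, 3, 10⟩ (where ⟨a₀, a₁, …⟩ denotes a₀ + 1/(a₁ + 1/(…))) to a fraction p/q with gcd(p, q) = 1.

4335/659

Compute successive convergents:
a_0 = 6: 6/1
a_1 = 1: 7/1
a_2 = 1: 13/2
a_3 = 2: 33/5
a_4 = 1: 46/7
a_5 = 2: 125/19
a_6 = 3: 421/64
a_7 = 10: 4335/659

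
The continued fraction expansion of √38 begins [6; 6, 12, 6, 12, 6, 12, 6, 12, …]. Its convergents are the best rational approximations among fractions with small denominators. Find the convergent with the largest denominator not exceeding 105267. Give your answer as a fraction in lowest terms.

a_0 = 6: 6/1  (≤ bound)
a_1 = 6: 37/6  (≤ bound)
a_2 = 12: 450/73  (≤ bound)
a_3 = 6: 2737/444  (≤ bound)
a_4 = 12: 33294/5401  (≤ bound)
a_5 = 6: 202501/32850  (≤ bound)
a_6 = 12: 2463306/399601  (> 105267, stop)

202501/32850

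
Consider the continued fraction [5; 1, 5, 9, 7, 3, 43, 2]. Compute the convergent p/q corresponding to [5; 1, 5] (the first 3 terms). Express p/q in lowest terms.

a_0 = 5: 5/1
a_1 = 1: 6/1
a_2 = 5: 35/6

35/6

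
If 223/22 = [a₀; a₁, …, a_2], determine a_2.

3

Repeatedly divide and take the remainder:
223 = 10·22 + 3, so a_0 = 10
22 = 7·3 + 1, so a_1 = 7
3 = 3·1 + 0, so a_2 = 3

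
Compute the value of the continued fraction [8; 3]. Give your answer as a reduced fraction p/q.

Start with 3.
8 + 1/(3/1) = 8 + 1/3 = 25/3

25/3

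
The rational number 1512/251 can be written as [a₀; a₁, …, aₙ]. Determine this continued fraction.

[6; 41, 1, 5]

1512 = 6·251 + 6, so a_0 = 6
251 = 41·6 + 5, so a_1 = 41
6 = 1·5 + 1, so a_2 = 1
5 = 5·1 + 0, so a_3 = 5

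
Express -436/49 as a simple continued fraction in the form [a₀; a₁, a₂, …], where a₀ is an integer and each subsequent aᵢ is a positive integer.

Run the Euclidean algorithm, recording each quotient:
-436 ÷ 49 → quotient -9, remainder 5
49 ÷ 5 → quotient 9, remainder 4
5 ÷ 4 → quotient 1, remainder 1
4 ÷ 1 → quotient 4, remainder 0

[-9; 9, 1, 4]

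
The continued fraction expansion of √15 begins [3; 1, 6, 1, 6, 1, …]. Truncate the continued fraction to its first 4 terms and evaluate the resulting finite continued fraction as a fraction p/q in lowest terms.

Use the convergent recurrence hₖ = aₖ·hₖ₋₁ + hₖ₋₂ (and likewise for the denominators kₖ):
a_0 = 3: 3/1
a_1 = 1: 4/1
a_2 = 6: 27/7
a_3 = 1: 31/8

31/8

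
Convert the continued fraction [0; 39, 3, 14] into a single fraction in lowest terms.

Compute successive convergents:
a_0 = 0: 0/1
a_1 = 39: 1/39
a_2 = 3: 3/118
a_3 = 14: 43/1691

43/1691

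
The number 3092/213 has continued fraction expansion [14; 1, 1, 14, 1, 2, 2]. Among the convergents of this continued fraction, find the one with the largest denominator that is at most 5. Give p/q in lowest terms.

29/2

a_0 = 14: 14/1  (≤ bound)
a_1 = 1: 15/1  (≤ bound)
a_2 = 1: 29/2  (≤ bound)
a_3 = 14: 421/29  (> 5, stop)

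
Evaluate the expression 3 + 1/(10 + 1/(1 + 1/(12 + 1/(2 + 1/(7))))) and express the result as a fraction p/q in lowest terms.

6823/2207

Start with 7.
2 + 1/(7/1) = 2 + 1/7 = 15/7
12 + 1/(15/7) = 12 + 7/15 = 187/15
1 + 1/(187/15) = 1 + 15/187 = 202/187
10 + 1/(202/187) = 10 + 187/202 = 2207/202
3 + 1/(2207/202) = 3 + 202/2207 = 6823/2207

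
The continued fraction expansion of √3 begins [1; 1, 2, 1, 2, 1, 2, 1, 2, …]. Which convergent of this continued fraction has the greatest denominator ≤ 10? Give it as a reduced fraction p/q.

a_0 = 1: 1/1  (≤ bound)
a_1 = 1: 2/1  (≤ bound)
a_2 = 2: 5/3  (≤ bound)
a_3 = 1: 7/4  (≤ bound)
a_4 = 2: 19/11  (> 10, stop)

7/4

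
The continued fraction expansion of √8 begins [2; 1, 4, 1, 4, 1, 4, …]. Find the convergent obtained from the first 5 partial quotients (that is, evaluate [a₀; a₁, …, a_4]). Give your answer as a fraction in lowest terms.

a_0 = 2: 2/1
a_1 = 1: 3/1
a_2 = 4: 14/5
a_3 = 1: 17/6
a_4 = 4: 82/29

82/29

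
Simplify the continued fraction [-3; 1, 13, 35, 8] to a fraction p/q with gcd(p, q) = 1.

Starting at the tail and folding back:
Start with 8.
35 + 1/(8/1) = 35 + 1/8 = 281/8
13 + 1/(281/8) = 13 + 8/281 = 3661/281
1 + 1/(3661/281) = 1 + 281/3661 = 3942/3661
-3 + 1/(3942/3661) = -3 + 3661/3942 = -8165/3942

-8165/3942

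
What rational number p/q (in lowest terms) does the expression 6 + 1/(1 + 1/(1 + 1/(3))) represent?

46/7

Starting at the tail and folding back:
Start with 3.
1 + 1/(3/1) = 1 + 1/3 = 4/3
1 + 1/(4/3) = 1 + 3/4 = 7/4
6 + 1/(7/4) = 6 + 4/7 = 46/7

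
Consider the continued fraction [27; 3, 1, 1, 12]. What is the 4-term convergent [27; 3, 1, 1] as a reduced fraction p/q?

Work from the innermost term outward:
Start with 1.
1 + 1/(1/1) = 1 + 1/1 = 2/1
3 + 1/(2/1) = 3 + 1/2 = 7/2
27 + 1/(7/2) = 27 + 2/7 = 191/7

191/7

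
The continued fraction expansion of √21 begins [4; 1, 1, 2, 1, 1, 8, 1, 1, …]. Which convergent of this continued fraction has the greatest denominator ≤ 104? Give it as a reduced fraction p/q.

List convergents until the denominator exceeds the bound:
a_0 = 4: 4/1  (≤ bound)
a_1 = 1: 5/1  (≤ bound)
a_2 = 1: 9/2  (≤ bound)
a_3 = 2: 23/5  (≤ bound)
a_4 = 1: 32/7  (≤ bound)
a_5 = 1: 55/12  (≤ bound)
a_6 = 8: 472/103  (≤ bound)
a_7 = 1: 527/115  (> 104, stop)

472/103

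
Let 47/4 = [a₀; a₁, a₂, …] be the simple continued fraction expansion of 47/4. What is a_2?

47 ÷ 4 → quotient 11, remainder 3
4 ÷ 3 → quotient 1, remainder 1
3 ÷ 1 → quotient 3, remainder 0

3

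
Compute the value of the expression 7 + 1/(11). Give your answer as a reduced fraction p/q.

78/11

a_0 = 7: 7/1
a_1 = 11: 78/11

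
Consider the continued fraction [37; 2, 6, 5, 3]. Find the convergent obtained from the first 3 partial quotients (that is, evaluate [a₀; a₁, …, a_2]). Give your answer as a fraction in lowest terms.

a_0 = 37: 37/1
a_1 = 2: 75/2
a_2 = 6: 487/13

487/13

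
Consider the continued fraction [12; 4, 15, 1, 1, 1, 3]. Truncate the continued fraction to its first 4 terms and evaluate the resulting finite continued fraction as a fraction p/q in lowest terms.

796/65

a_0 = 12: 12/1
a_1 = 4: 49/4
a_2 = 15: 747/61
a_3 = 1: 796/65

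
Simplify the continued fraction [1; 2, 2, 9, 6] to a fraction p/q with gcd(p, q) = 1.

Start with 6.
9 + 1/(6/1) = 9 + 1/6 = 55/6
2 + 1/(55/6) = 2 + 6/55 = 116/55
2 + 1/(116/55) = 2 + 55/116 = 287/116
1 + 1/(287/116) = 1 + 116/287 = 403/287

403/287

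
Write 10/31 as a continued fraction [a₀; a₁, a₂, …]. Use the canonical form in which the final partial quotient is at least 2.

10 ÷ 31 → quotient 0, remainder 10
31 ÷ 10 → quotient 3, remainder 1
10 ÷ 1 → quotient 10, remainder 0

[0; 3, 10]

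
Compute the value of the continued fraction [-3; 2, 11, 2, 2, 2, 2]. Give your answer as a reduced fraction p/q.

-1742/691

Work from the innermost term outward:
Start with 2.
2 + 1/(2/1) = 2 + 1/2 = 5/2
2 + 1/(5/2) = 2 + 2/5 = 12/5
2 + 1/(12/5) = 2 + 5/12 = 29/12
11 + 1/(29/12) = 11 + 12/29 = 331/29
2 + 1/(331/29) = 2 + 29/331 = 691/331
-3 + 1/(691/331) = -3 + 331/691 = -1742/691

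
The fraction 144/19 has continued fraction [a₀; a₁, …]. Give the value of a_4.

Run the Euclidean algorithm, recording each quotient:
⌊144/19⌋ = 7, remainder 11
⌊19/11⌋ = 1, remainder 8
⌊11/8⌋ = 1, remainder 3
⌊8/3⌋ = 2, remainder 2
⌊3/2⌋ = 1, remainder 1

1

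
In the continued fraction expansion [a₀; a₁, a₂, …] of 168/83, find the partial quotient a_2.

2

Run the Euclidean algorithm, recording each quotient:
168 ÷ 83 → quotient 2, remainder 2
83 ÷ 2 → quotient 41, remainder 1
2 ÷ 1 → quotient 2, remainder 0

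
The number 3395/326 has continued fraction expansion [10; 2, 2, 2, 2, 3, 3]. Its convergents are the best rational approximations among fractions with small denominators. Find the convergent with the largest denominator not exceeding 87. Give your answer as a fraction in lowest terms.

a_0 = 10: 10/1  (≤ bound)
a_1 = 2: 21/2  (≤ bound)
a_2 = 2: 52/5  (≤ bound)
a_3 = 2: 125/12  (≤ bound)
a_4 = 2: 302/29  (≤ bound)
a_5 = 3: 1031/99  (> 87, stop)

302/29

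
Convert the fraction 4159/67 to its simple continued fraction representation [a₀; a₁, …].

[62; 13, 2, 2]

⌊4159/67⌋ = 62, remainder 5
⌊67/5⌋ = 13, remainder 2
⌊5/2⌋ = 2, remainder 1
⌊2/1⌋ = 2, remainder 0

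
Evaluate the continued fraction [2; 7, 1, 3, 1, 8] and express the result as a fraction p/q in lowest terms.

730/343

Use the convergent recurrence hₖ = aₖ·hₖ₋₁ + hₖ₋₂ (and likewise for the denominators kₖ):
a_0 = 2: 2/1
a_1 = 7: 15/7
a_2 = 1: 17/8
a_3 = 3: 66/31
a_4 = 1: 83/39
a_5 = 8: 730/343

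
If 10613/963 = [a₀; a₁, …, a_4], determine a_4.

2

Apply division with remainder until the remainder is 0:
10613 = 11·963 + 20, so a_0 = 11
963 = 48·20 + 3, so a_1 = 48
20 = 6·3 + 2, so a_2 = 6
3 = 1·2 + 1, so a_3 = 1
2 = 2·1 + 0, so a_4 = 2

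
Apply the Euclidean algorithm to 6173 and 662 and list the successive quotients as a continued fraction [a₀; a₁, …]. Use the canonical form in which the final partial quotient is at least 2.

[9; 3, 12, 1, 1, 1, 5]

6173 ÷ 662 → quotient 9, remainder 215
662 ÷ 215 → quotient 3, remainder 17
215 ÷ 17 → quotient 12, remainder 11
17 ÷ 11 → quotient 1, remainder 6
11 ÷ 6 → quotient 1, remainder 5
6 ÷ 5 → quotient 1, remainder 1
5 ÷ 1 → quotient 5, remainder 0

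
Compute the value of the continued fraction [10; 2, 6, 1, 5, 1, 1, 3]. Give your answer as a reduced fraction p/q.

7075/676

Use the convergent recurrence hₖ = aₖ·hₖ₋₁ + hₖ₋₂ (and likewise for the denominators kₖ):
a_0 = 10: 10/1
a_1 = 2: 21/2
a_2 = 6: 136/13
a_3 = 1: 157/15
a_4 = 5: 921/88
a_5 = 1: 1078/103
a_6 = 1: 1999/191
a_7 = 3: 7075/676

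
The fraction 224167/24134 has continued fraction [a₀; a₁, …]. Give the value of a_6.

Repeatedly divide and take the remainder:
224167 ÷ 24134 → quotient 9, remainder 6961
24134 ÷ 6961 → quotient 3, remainder 3251
6961 ÷ 3251 → quotient 2, remainder 459
3251 ÷ 459 → quotient 7, remainder 38
459 ÷ 38 → quotient 12, remainder 3
38 ÷ 3 → quotient 12, remainder 2
3 ÷ 2 → quotient 1, remainder 1

1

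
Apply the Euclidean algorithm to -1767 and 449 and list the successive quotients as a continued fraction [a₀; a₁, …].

[-4; 15, 2, 14]

Apply division with remainder until the remainder is 0:
-1767 = -4·449 + 29, so a_0 = -4
449 = 15·29 + 14, so a_1 = 15
29 = 2·14 + 1, so a_2 = 2
14 = 14·1 + 0, so a_3 = 14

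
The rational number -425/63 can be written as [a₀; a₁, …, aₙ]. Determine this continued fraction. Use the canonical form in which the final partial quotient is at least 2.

[-7; 3, 1, 15]

-425 ÷ 63 → quotient -7, remainder 16
63 ÷ 16 → quotient 3, remainder 15
16 ÷ 15 → quotient 1, remainder 1
15 ÷ 1 → quotient 15, remainder 0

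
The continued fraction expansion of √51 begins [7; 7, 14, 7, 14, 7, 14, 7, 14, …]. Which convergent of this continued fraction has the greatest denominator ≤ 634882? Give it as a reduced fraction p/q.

a_0 = 7: 7/1  (≤ bound)
a_1 = 7: 50/7  (≤ bound)
a_2 = 14: 707/99  (≤ bound)
a_3 = 7: 4999/700  (≤ bound)
a_4 = 14: 70693/9899  (≤ bound)
a_5 = 7: 499850/69993  (≤ bound)
a_6 = 14: 7068593/989801  (> 634882, stop)

499850/69993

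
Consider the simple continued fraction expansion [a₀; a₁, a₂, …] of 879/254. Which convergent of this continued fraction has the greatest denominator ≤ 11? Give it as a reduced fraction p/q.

38/11

List convergents until the denominator exceeds the bound:
a_0 = 3: 3/1  (≤ bound)
a_1 = 2: 7/2  (≤ bound)
a_2 = 5: 38/11  (≤ bound)
a_3 = 1: 45/13  (> 11, stop)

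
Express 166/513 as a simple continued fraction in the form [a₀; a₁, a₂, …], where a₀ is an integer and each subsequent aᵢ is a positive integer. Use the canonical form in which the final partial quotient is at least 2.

166 ÷ 513 → quotient 0, remainder 166
513 ÷ 166 → quotient 3, remainder 15
166 ÷ 15 → quotient 11, remainder 1
15 ÷ 1 → quotient 15, remainder 0

[0; 3, 11, 15]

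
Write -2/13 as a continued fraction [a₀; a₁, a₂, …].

-2 ÷ 13 → quotient -1, remainder 11
13 ÷ 11 → quotient 1, remainder 2
11 ÷ 2 → quotient 5, remainder 1
2 ÷ 1 → quotient 2, remainder 0

[-1; 1, 5, 2]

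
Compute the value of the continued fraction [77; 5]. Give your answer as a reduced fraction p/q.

386/5

Start with 5.
77 + 1/(5/1) = 77 + 1/5 = 386/5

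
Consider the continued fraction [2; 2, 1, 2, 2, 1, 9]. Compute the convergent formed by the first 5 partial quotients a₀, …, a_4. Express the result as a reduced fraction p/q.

45/19

Start with 2.
2 + 1/(2/1) = 2 + 1/2 = 5/2
1 + 1/(5/2) = 1 + 2/5 = 7/5
2 + 1/(7/5) = 2 + 5/7 = 19/7
2 + 1/(19/7) = 2 + 7/19 = 45/19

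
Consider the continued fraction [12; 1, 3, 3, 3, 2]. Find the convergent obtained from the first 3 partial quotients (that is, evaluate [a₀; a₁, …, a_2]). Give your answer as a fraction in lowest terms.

51/4

Build up convergents one term at a time:
a_0 = 12: 12/1
a_1 = 1: 13/1
a_2 = 3: 51/4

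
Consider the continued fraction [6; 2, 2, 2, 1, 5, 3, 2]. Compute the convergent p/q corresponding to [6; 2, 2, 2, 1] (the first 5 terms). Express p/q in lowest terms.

Start with 1.
2 + 1/(1/1) = 2 + 1/1 = 3/1
2 + 1/(3/1) = 2 + 1/3 = 7/3
2 + 1/(7/3) = 2 + 3/7 = 17/7
6 + 1/(17/7) = 6 + 7/17 = 109/17

109/17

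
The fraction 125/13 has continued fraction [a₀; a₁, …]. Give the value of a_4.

125 ÷ 13 → quotient 9, remainder 8
13 ÷ 8 → quotient 1, remainder 5
8 ÷ 5 → quotient 1, remainder 3
5 ÷ 3 → quotient 1, remainder 2
3 ÷ 2 → quotient 1, remainder 1

1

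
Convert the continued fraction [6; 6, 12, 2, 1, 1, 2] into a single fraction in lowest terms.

6035/979

Build up convergents one term at a time:
a_0 = 6: 6/1
a_1 = 6: 37/6
a_2 = 12: 450/73
a_3 = 2: 937/152
a_4 = 1: 1387/225
a_5 = 1: 2324/377
a_6 = 2: 6035/979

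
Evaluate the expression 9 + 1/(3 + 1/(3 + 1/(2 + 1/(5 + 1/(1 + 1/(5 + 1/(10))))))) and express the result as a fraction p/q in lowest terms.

81857/8798

Start with 10.
5 + 1/(10/1) = 5 + 1/10 = 51/10
1 + 1/(51/10) = 1 + 10/51 = 61/51
5 + 1/(61/51) = 5 + 51/61 = 356/61
2 + 1/(356/61) = 2 + 61/356 = 773/356
3 + 1/(773/356) = 3 + 356/773 = 2675/773
3 + 1/(2675/773) = 3 + 773/2675 = 8798/2675
9 + 1/(8798/2675) = 9 + 2675/8798 = 81857/8798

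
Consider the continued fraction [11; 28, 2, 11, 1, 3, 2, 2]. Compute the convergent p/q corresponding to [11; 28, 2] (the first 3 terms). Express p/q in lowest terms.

629/57

Start with 2.
28 + 1/(2/1) = 28 + 1/2 = 57/2
11 + 1/(57/2) = 11 + 2/57 = 629/57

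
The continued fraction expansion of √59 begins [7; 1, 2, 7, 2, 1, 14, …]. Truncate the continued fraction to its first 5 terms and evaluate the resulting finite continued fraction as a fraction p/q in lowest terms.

361/47

Work from the innermost term outward:
Start with 2.
7 + 1/(2/1) = 7 + 1/2 = 15/2
2 + 1/(15/2) = 2 + 2/15 = 32/15
1 + 1/(32/15) = 1 + 15/32 = 47/32
7 + 1/(47/32) = 7 + 32/47 = 361/47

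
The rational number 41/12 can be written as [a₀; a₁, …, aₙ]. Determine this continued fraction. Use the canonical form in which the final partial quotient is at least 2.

⌊41/12⌋ = 3, remainder 5
⌊12/5⌋ = 2, remainder 2
⌊5/2⌋ = 2, remainder 1
⌊2/1⌋ = 2, remainder 0

[3; 2, 2, 2]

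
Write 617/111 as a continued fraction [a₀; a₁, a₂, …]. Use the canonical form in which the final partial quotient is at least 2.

617 ÷ 111 → quotient 5, remainder 62
111 ÷ 62 → quotient 1, remainder 49
62 ÷ 49 → quotient 1, remainder 13
49 ÷ 13 → quotient 3, remainder 10
13 ÷ 10 → quotient 1, remainder 3
10 ÷ 3 → quotient 3, remainder 1
3 ÷ 1 → quotient 3, remainder 0

[5; 1, 1, 3, 1, 3, 3]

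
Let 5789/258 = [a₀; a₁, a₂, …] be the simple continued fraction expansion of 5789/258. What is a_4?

Run the Euclidean algorithm, recording each quotient:
5789 ÷ 258 → quotient 22, remainder 113
258 ÷ 113 → quotient 2, remainder 32
113 ÷ 32 → quotient 3, remainder 17
32 ÷ 17 → quotient 1, remainder 15
17 ÷ 15 → quotient 1, remainder 2

1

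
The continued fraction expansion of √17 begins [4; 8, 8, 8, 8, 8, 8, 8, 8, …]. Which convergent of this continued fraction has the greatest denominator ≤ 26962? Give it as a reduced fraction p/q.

List convergents until the denominator exceeds the bound:
a_0 = 4: 4/1  (≤ bound)
a_1 = 8: 33/8  (≤ bound)
a_2 = 8: 268/65  (≤ bound)
a_3 = 8: 2177/528  (≤ bound)
a_4 = 8: 17684/4289  (≤ bound)
a_5 = 8: 143649/34840  (> 26962, stop)

17684/4289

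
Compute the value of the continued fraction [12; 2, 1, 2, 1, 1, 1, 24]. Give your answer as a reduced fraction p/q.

9139/739

Start with 24.
1 + 1/(24/1) = 1 + 1/24 = 25/24
1 + 1/(25/24) = 1 + 24/25 = 49/25
1 + 1/(49/25) = 1 + 25/49 = 74/49
2 + 1/(74/49) = 2 + 49/74 = 197/74
1 + 1/(197/74) = 1 + 74/197 = 271/197
2 + 1/(271/197) = 2 + 197/271 = 739/271
12 + 1/(739/271) = 12 + 271/739 = 9139/739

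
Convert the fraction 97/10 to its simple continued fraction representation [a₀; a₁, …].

[9; 1, 2, 3]

97 = 9·10 + 7, so a_0 = 9
10 = 1·7 + 3, so a_1 = 1
7 = 2·3 + 1, so a_2 = 2
3 = 3·1 + 0, so a_3 = 3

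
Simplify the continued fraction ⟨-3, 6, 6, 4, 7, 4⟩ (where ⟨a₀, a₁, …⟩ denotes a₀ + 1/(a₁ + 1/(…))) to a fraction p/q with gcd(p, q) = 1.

-13093/4614

Collapse the nested fraction from the inside out:
Start with 4.
7 + 1/(4/1) = 7 + 1/4 = 29/4
4 + 1/(29/4) = 4 + 4/29 = 120/29
6 + 1/(120/29) = 6 + 29/120 = 749/120
6 + 1/(749/120) = 6 + 120/749 = 4614/749
-3 + 1/(4614/749) = -3 + 749/4614 = -13093/4614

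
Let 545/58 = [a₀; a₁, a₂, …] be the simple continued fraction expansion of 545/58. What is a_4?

11

Apply division with remainder until the remainder is 0:
545 = 9·58 + 23, so a_0 = 9
58 = 2·23 + 12, so a_1 = 2
23 = 1·12 + 11, so a_2 = 1
12 = 1·11 + 1, so a_3 = 1
11 = 11·1 + 0, so a_4 = 11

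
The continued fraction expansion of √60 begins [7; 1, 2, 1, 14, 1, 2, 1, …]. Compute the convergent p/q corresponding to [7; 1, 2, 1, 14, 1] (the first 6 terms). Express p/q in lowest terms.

488/63

a_0 = 7: 7/1
a_1 = 1: 8/1
a_2 = 2: 23/3
a_3 = 1: 31/4
a_4 = 14: 457/59
a_5 = 1: 488/63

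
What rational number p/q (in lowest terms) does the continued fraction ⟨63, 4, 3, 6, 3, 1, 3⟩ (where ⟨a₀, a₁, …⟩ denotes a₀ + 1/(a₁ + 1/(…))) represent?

Start with 3.
1 + 1/(3/1) = 1 + 1/3 = 4/3
3 + 1/(4/3) = 3 + 3/4 = 15/4
6 + 1/(15/4) = 6 + 4/15 = 94/15
3 + 1/(94/15) = 3 + 15/94 = 297/94
4 + 1/(297/94) = 4 + 94/297 = 1282/297
63 + 1/(1282/297) = 63 + 297/1282 = 81063/1282

81063/1282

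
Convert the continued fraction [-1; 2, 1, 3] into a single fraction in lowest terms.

-7/11

Use the convergent recurrence hₖ = aₖ·hₖ₋₁ + hₖ₋₂ (and likewise for the denominators kₖ):
a_0 = -1: -1/1
a_1 = 2: -1/2
a_2 = 1: -2/3
a_3 = 3: -7/11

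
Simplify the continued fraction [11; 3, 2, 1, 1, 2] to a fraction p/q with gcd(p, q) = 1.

Work from the innermost term outward:
Start with 2.
1 + 1/(2/1) = 1 + 1/2 = 3/2
1 + 1/(3/2) = 1 + 2/3 = 5/3
2 + 1/(5/3) = 2 + 3/5 = 13/5
3 + 1/(13/5) = 3 + 5/13 = 44/13
11 + 1/(44/13) = 11 + 13/44 = 497/44

497/44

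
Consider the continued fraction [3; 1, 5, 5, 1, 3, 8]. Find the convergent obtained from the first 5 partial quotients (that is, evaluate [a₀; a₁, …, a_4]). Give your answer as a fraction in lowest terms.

Start with 1.
5 + 1/(1/1) = 5 + 1/1 = 6/1
5 + 1/(6/1) = 5 + 1/6 = 31/6
1 + 1/(31/6) = 1 + 6/31 = 37/31
3 + 1/(37/31) = 3 + 31/37 = 142/37

142/37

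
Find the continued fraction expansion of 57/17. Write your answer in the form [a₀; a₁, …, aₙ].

57 = 3·17 + 6, so a_0 = 3
17 = 2·6 + 5, so a_1 = 2
6 = 1·5 + 1, so a_2 = 1
5 = 5·1 + 0, so a_3 = 5

[3; 2, 1, 5]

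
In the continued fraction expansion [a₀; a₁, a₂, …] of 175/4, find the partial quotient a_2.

175 ÷ 4 → quotient 43, remainder 3
4 ÷ 3 → quotient 1, remainder 1
3 ÷ 1 → quotient 3, remainder 0

3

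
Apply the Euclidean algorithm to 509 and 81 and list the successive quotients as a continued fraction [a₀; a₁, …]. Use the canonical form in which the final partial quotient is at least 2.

[6; 3, 1, 1, 11]

Repeatedly divide and take the remainder:
509 = 6·81 + 23, so a_0 = 6
81 = 3·23 + 12, so a_1 = 3
23 = 1·12 + 11, so a_2 = 1
12 = 1·11 + 1, so a_3 = 1
11 = 11·1 + 0, so a_4 = 11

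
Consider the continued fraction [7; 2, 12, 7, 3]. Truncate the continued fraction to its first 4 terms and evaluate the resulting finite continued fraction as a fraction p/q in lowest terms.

a_0 = 7: 7/1
a_1 = 2: 15/2
a_2 = 12: 187/25
a_3 = 7: 1324/177

1324/177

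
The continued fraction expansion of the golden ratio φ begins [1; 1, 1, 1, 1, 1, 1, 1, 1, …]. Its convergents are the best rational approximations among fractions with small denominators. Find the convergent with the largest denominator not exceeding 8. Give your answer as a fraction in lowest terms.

13/8

a_0 = 1: 1/1  (≤ bound)
a_1 = 1: 2/1  (≤ bound)
a_2 = 1: 3/2  (≤ bound)
a_3 = 1: 5/3  (≤ bound)
a_4 = 1: 8/5  (≤ bound)
a_5 = 1: 13/8  (≤ bound)
a_6 = 1: 21/13  (> 8, stop)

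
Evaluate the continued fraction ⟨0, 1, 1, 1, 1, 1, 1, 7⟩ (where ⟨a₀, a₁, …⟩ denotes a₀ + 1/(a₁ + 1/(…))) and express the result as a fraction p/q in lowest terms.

61/99

Start with 7.
1 + 1/(7/1) = 1 + 1/7 = 8/7
1 + 1/(8/7) = 1 + 7/8 = 15/8
1 + 1/(15/8) = 1 + 8/15 = 23/15
1 + 1/(23/15) = 1 + 15/23 = 38/23
1 + 1/(38/23) = 1 + 23/38 = 61/38
1 + 1/(61/38) = 1 + 38/61 = 99/61
0 + 1/(99/61) = 0 + 61/99 = 61/99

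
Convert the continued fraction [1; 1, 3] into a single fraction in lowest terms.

7/4

Collapse the nested fraction from the inside out:
Start with 3.
1 + 1/(3/1) = 1 + 1/3 = 4/3
1 + 1/(4/3) = 1 + 3/4 = 7/4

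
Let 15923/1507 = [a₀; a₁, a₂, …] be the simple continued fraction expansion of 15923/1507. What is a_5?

2

15923 ÷ 1507 → quotient 10, remainder 853
1507 ÷ 853 → quotient 1, remainder 654
853 ÷ 654 → quotient 1, remainder 199
654 ÷ 199 → quotient 3, remainder 57
199 ÷ 57 → quotient 3, remainder 28
57 ÷ 28 → quotient 2, remainder 1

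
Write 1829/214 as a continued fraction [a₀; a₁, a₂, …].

[8; 1, 1, 4, 1, 5, 1, 2]

1829 = 8·214 + 117, so a_0 = 8
214 = 1·117 + 97, so a_1 = 1
117 = 1·97 + 20, so a_2 = 1
97 = 4·20 + 17, so a_3 = 4
20 = 1·17 + 3, so a_4 = 1
17 = 5·3 + 2, so a_5 = 5
3 = 1·2 + 1, so a_6 = 1
2 = 2·1 + 0, so a_7 = 2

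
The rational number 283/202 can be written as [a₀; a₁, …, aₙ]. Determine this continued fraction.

[1; 2, 2, 40]

⌊283/202⌋ = 1, remainder 81
⌊202/81⌋ = 2, remainder 40
⌊81/40⌋ = 2, remainder 1
⌊40/1⌋ = 40, remainder 0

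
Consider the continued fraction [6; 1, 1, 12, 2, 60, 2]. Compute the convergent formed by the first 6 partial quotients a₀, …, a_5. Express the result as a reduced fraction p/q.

20503/3145

Collapse the nested fraction from the inside out:
Start with 60.
2 + 1/(60/1) = 2 + 1/60 = 121/60
12 + 1/(121/60) = 12 + 60/121 = 1512/121
1 + 1/(1512/121) = 1 + 121/1512 = 1633/1512
1 + 1/(1633/1512) = 1 + 1512/1633 = 3145/1633
6 + 1/(3145/1633) = 6 + 1633/3145 = 20503/3145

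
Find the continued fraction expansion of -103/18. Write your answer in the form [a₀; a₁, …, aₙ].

Apply division with remainder until the remainder is 0:
-103 ÷ 18 → quotient -6, remainder 5
18 ÷ 5 → quotient 3, remainder 3
5 ÷ 3 → quotient 1, remainder 2
3 ÷ 2 → quotient 1, remainder 1
2 ÷ 1 → quotient 2, remainder 0

[-6; 3, 1, 1, 2]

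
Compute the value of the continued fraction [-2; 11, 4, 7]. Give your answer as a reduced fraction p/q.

a_0 = -2: -2/1
a_1 = 11: -21/11
a_2 = 4: -86/45
a_3 = 7: -623/326

-623/326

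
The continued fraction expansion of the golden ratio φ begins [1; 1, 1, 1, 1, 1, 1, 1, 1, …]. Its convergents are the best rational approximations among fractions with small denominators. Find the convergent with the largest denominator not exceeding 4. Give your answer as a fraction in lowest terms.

a_0 = 1: 1/1  (≤ bound)
a_1 = 1: 2/1  (≤ bound)
a_2 = 1: 3/2  (≤ bound)
a_3 = 1: 5/3  (≤ bound)
a_4 = 1: 8/5  (> 4, stop)

5/3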